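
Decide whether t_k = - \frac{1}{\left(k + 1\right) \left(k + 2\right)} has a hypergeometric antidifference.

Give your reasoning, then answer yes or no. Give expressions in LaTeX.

r(k) = (k + 1)/(k + 3) after simplifying.
Normal form (A,B,C) = (k + 1, k + 3, 1).
Need (k + 1)·f(k+1) − (k + 2)·f(k) = 1.
From deg A=1, deg B=1, deg C=0: d=1.
Coefficient equations give f(k) = k.
Certificate R = B(k−1)f/C = k*(k + 2) gives s_k = -k/(k + 1).
s_(k+1) − s_k = -1/(k**2 + 3*k + 2) = t_k.

Yes. s_k = - \frac{k}{k + 1}.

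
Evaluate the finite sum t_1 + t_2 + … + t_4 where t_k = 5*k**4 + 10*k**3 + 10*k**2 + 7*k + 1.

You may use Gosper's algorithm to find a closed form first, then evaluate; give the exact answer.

The ratio is (5*k**4 + 30*k**3 + 70*k**2 + 77*k + 33)/(5*k**4 + 10*k**3 + 10*k**2 + 7*k + 1).
Factor: A=1; B=1; C=k**4 + 2*k**3 + 2*k**2 + 7*k/5 + 1/5.
Set up (1)·f(k+1) − (1)·f(k) − (k**4 + 2*k**3 + 2*k**2 + 7*k/5 + 1/5) = 0.
From deg A=0, deg B=0, deg C=4: d=5.
Coefficient equations give f(k) = k*(k**4 + k - 1)/5.
Get s_k = R·t_k = k*(k**4 + k - 1) with R(k) = B(k−1)f(k)/C(k) = k*(k**4 + k - 1)/(5*k**4 + 10*k**3 + 10*k**2 + 7*k + 1).
Δs = -k*(k**4 + k - 1) + (k + 1)*(k + (k + 1)**4), as required.
Sum = s_(5) − s_(1); s_(5) = 3145, s_(1) = 1 ⇒ 3144.

Σ = 3144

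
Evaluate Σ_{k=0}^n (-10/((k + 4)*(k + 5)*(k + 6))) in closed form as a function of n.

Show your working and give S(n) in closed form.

The ratio is (k + 4)/(k + 7).
So A=k + 4 and B=k + 7, with C=1.
f must satisfy (k + 4)·f(k+1) − (k + 6)·f(k) = 1.
d = 2 from the (1,1,0) case.
Coefficient equations give f(k) = k*(k + 9)/40.
R(k) = B(k−1)·f(k)/C(k) = k*(k + 6)*(k + 9)/40; s_k = R·t_k = k*(-k - 9)/(4*(k + 4)*(k + 5)).
s_(k+1) − s_k = -10/(k**3 + 15*k**2 + 74*k + 120) = t_k.
Telescope: S(n) = s_(n+1) − s_(0) = (-n**2 - 11*n - 10)/(4*(n**2 + 11*n + 30)) − (0) = (-n**2 - 11*n - 10)/(4*(n**2 + 11*n + 30)).

S(n) = (-n**2 - 11*n - 10)/(4*(n**2 + 11*n + 30))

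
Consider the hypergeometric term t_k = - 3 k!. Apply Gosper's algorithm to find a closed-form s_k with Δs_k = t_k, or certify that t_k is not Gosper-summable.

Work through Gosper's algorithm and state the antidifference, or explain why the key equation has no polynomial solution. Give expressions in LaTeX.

none (Gosper's algorithm certifies no s_k)

r(k) = k + 1 after simplifying.
A = k + 1, B = 1, C = 1.
Set up (k + 1)·f(k+1) − (1)·f(k) − (1) = 0.
Degrees (1,0,0) ⇒ d ≤ -1.
Negative degree bound (-1): no f exists, t_k not Gosper-summable.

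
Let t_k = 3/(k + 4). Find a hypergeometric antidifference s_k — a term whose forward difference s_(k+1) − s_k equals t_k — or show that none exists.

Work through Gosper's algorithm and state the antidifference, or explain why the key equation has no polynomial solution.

The ratio is (k + 4)/(k + 5).
A = k + 4, B = k + 5, C = 1.
f must satisfy (k + 4)·f(k+1) − (k + 4)·f(k) = 1.
From deg A=1, deg B=1, deg C=0: d=0.
Generic f = c0 gives residual -1; -1 = 0 cannot hold, so t_k is not Gosper-summable.

none — t_k is not Gosper-summable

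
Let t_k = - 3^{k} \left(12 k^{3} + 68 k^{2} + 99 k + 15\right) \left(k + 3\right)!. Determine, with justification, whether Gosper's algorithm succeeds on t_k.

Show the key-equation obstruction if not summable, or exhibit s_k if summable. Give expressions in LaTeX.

The ratio is 3*(12*k**4 + 152*k**3 + 687*k**2 + 1278*k + 776)/(12*k**3 + 68*k**2 + 99*k + 15).
Gosper form: A/B · C(k+1)/C(k) with A=3*k + 12, B=1, C=k**3 + 17*k**2/3 + 33*k/4 + 5/4.
Set up (3*k + 12)·f(k+1) − (1)·f(k) − (k**3 + 17*k**2/3 + 33*k/4 + 5/4) = 0.
From deg A=1, deg B=0, deg C=3: d=2.
A polynomial solution: f(k) = (4*k**2 - 3)/12.
Then R = B(k−1)f/C = (4*k**2 - 3)/(12*k**3 + 68*k**2 + 99*k + 15), so s_k = R(k)·t_k = -3**k*(4*k**2 - 3)*factorial(k + 3).
Δs = -3**k*(12*k**3 + 68*k**2 + 99*k + 15)*factorial(k + 3), as required.

Yes. s_k = - 3^{k} \left(4 k^{2} - 3\right) \left(k + 3\right)!.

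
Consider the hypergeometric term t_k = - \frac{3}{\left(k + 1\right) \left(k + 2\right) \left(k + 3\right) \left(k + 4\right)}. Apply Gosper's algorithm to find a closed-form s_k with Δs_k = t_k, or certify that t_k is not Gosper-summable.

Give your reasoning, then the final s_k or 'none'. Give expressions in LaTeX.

s_k = \frac{k \left(- k^{2} - 6 k - 11\right)}{6 \left(k + 1\right) \left(k + 2\right) \left(k + 3\right)}

Step 1: r(k) = (k + 1)/(k + 5).
So A=k + 1 and B=k + 5, with C=1.
f must satisfy (k + 1)·f(k+1) − (k + 4)·f(k) = 1.
deg f ≤ 3 (via 1,1,0).
Solving with deg f ≤ 3: f(k) = k*(k**2 + 6*k + 11)/18.
So s_k = (B(k−1)f/C)·t_k = (k*(k + 4)*(k**2 + 6*k + 11)/18)·t_k = k*(-k**2 - 6*k - 11)/(6*(k + 1)*(k + 2)*(k + 3)).
Check: Δs_k = -3/(k**4 + 10*k**3 + 35*k**2 + 50*k + 24). ✓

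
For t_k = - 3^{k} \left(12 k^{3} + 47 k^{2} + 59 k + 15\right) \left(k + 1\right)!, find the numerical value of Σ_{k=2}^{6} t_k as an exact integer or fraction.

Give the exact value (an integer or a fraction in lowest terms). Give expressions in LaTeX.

Σ = -17635967190

r(k) = 3*(12*k**4 + 107*k**3 + 355*k**2 + 511*k + 266)/(12*k**3 + 47*k**2 + 59*k + 15) after simplifying.
Take A(k)=3*k + 6, B(k)=1, C(k)=k**3 + 47*k**2/12 + 59*k/12 + 5/4.
f must satisfy (3*k + 6)·f(k+1) − (1)·f(k) = k**3 + 47*k**2/12 + 59*k/12 + 5/4.
From deg A=1, deg B=0, deg C=3: d=2.
Match coefficients ⇒ f(k) = (k + 1)*(4*k - 3)/12.
Then R = B(k−1)f/C = (k + 1)*(4*k - 3)/(12*k**3 + 47*k**2 + 59*k + 15), so s_k = R(k)·t_k = -3**k*(k + 1)*(4*k - 3)*factorial(k + 1).
Check: Δs_k = -3**k*(12*k**3 + 47*k**2 + 59*k + 15)*factorial(k + 1). ✓
Σ_(k=2)^(6) t_k = s_(7) − s_(2) = -17635968000 − (-810) = -17635967190.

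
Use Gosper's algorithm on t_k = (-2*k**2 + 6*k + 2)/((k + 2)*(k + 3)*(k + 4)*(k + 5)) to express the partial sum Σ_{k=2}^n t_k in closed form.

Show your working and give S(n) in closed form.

Ratio r(k) = (k + 2)*(3*k - (k + 1)**2 + 4)/((k + 6)*(-k**2 + 3*k + 1)).
Normal form (A,B,C) = (k + 2, k + 6, k**2 - 3*k - 1).
Key eq: (k + 2)·f(k+1) = (k + 5)·f(k) + (k**2 - 3*k - 1).
d = 3 from the (1,1,2) case.
Coefficient equations give f(k) = k*(k**2 - 15*k + 2)/24.
Then R = B(k−1)f/C = k*(k + 5)*(k**2 - 15*k + 2)/(24*(k**2 - 3*k - 1)), so s_k = R(k)·t_k = -k*(k**2 - 15*k + 2)/(12*(k + 2)*(k + 3)*(k + 4)).
Check: Δs_k = 2*(-k**2 + 3*k + 1)/(k**4 + 14*k**3 + 71*k**2 + 154*k + 120). ✓
Σ_(k=2)^n t_k = s_(n+1) − s_(2) = ((-n**3 + 12*n**2 + 25*n + 12)/(12*(n**3 + 12*n**2 + 47*n + 60))) − (1/30), i.e. (-7*n**3 + 36*n**2 + 31*n - 60)/(60*(n**3 + 12*n**2 + 47*n + 60)).

S(n) = (-7*n**3 + 36*n**2 + 31*n - 60)/(60*(n**3 + 12*n**2 + 47*n + 60))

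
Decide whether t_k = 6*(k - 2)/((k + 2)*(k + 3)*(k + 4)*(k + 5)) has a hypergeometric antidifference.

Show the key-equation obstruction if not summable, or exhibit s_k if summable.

Yes. s_k = k*(-k**2 - 9*k - 62)/(12*(k + 2)*(k + 3)*(k + 4)).

t_(k+1)/t_k = (k - 1)*(k + 2)/((k - 2)*(k + 6)).
A = k + 2, B = k + 6, C = k - 2.
Need (k + 2)·f(k+1) − (k + 5)·f(k) = k - 2.
Degrees (1,1,1) ⇒ d ≤ 3.
Solving with deg f ≤ 3: f(k) = -k*(k**2 + 9*k + 62)/72.
R(k) = B(k−1)·f(k)/C(k) = -k*(k + 5)*(k**2 + 9*k + 62)/(72*(k - 2)); s_k = R·t_k = k*(-k**2 - 9*k - 62)/(12*(k + 2)*(k + 3)*(k + 4)).
s_(k+1) − s_k = 6*(k - 2)/(k**4 + 14*k**3 + 71*k**2 + 154*k + 120) = t_k.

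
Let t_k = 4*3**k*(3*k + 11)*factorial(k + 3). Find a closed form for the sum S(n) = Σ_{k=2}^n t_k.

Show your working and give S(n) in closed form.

Step 1: r(k) = 3*(k + 4)*(3*k + 14)/(3*k + 11).
Gosper form: A/B · C(k+1)/C(k) with A=3*k + 12, B=1, C=k + 11/3.
f must satisfy (3*k + 12)·f(k+1) − (1)·f(k) = k + 11/3.
deg f ≤ 0 (via 1,0,1).
Solving with deg f ≤ 0: f(k) = 1/3.
Get s_k = R·t_k = 4*3**k*factorial(k + 3) with R(k) = B(k−1)f(k)/C(k) = 1/(3*k + 11).
Check: Δs_k = 4*3**k*(3*k + 11)*factorial(k + 3). ✓
Evaluate: s_(n+1) = 12*3**n*factorial(n + 4); subtract s_(2) = 4320 ⇒ S(n) = 12*3**n*factorial(n + 4) - 4320.

S(n) = 12*3**n*factorial(n + 4) - 4320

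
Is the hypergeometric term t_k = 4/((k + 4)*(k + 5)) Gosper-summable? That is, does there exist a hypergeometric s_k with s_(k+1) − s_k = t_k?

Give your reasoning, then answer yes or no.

Yes. s_k = k/(k + 4).

t_(k+1)/t_k = (k + 4)/(k + 6).
Normal form (A,B,C) = (k + 4, k + 6, 1).
Solve (k + 4)·f(k+1) − (k + 5)·f(k) = 1.
deg f ≤ 1 (via 1,1,0).
Solve for f: f(k) = k/4 (degree 1 ≤ 1).
So s_k = (B(k−1)f/C)·t_k = (k*(k + 5)/4)·t_k = k/(k + 4).
Check: Δs_k = 4/(k**2 + 9*k + 20). ✓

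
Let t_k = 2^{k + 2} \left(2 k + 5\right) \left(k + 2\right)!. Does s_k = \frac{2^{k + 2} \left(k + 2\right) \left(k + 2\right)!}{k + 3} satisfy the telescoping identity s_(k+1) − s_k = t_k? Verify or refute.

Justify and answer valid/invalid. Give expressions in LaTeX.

s_(k+1) = 2**(k + 3)*(k + 3)*factorial(k + 3)/(k + 4)
s_(k+1) − s_k = 2**(k + 2)*(2*k**3 + 17*k**2 + 48*k + 46)*factorial(k + 2)/((k + 3)*(k + 4))
(s_(k+1) − s_k) − t_k = -2**(k + 2)*(k + 2)*(2*k + 7)*factorial(k + 2)/((k + 3)*(k + 4))

Invalid: residual - \frac{2^{k + 2} \left(k + 2\right) \left(2 k + 7\right) \left(k + 2\right)!}{\left(k + 3\right) \left(k + 4\right)} ≠ 0.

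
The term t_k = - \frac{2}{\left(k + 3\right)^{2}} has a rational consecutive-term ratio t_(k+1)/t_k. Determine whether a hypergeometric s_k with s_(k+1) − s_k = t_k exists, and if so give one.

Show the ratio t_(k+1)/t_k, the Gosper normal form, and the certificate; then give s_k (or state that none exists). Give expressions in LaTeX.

t_(k+1)/t_k = (k + 3)**2/(k + 4)**2.
Factor: A=k**2 + 6*k + 9; B=k**2 + 8*k + 16; C=1.
Set up (k**2 + 6*k + 9)·f(k+1) − (k**2 + 6*k + 9)·f(k) − (1) = 0.
From deg A=2, deg B=2, deg C=0: d=0.
Put f(k) = c0: A·f(k+1) − B(k−1)·f(k) − C = -1; need -1 = 0 — inconsistent ⇒ no f, not summable.

none (Gosper's algorithm certifies no s_k)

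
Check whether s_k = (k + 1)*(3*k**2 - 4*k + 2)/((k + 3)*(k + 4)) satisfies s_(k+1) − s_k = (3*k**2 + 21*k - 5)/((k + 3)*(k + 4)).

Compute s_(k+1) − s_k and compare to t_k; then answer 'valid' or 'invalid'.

s_(k+1) = -(k + 2)*(4*k - 3*(k + 1)**2 + 2)/((k + 4)*(k + 5))
s_(k+1) − s_k = (3*k**3 + 36*k**2 + 25*k - 4)/(k**3 + 12*k**2 + 47*k + 60)
(s_(k+1) − s_k) − t_k = 3*(7 - 25*k)/(k**3 + 12*k**2 + 47*k + 60)

Invalid: residual 3*(7 - 25*k)/(k**3 + 12*k**2 + 47*k + 60) ≠ 0.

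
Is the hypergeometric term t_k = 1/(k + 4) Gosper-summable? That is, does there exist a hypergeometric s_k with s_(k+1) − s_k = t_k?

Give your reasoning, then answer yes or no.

No. Not Gosper-summable.

r(k) = (k + 4)/(k + 5) after simplifying.
A = k + 4, B = k + 5, C = 1.
Solve (k + 4)·f(k+1) − (k + 4)·f(k) = 1.
deg f ≤ 0 (via 1,1,0).
Write f(k) = c0. Then LHS − RHS = -1, requiring -1 = 0: contradictory. No certificate.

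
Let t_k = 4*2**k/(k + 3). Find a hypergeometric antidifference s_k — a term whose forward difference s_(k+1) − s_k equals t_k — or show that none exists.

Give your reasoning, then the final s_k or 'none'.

none — t_k is not Gosper-summable

t_(k+1)/t_k = 2*(k + 3)/(k + 4).
Normal form (A,B,C) = (2*k + 6, k + 4, 1).
Key eq: (2*k + 6)·f(k+1) = (k + 3)·f(k) + (1).
Bound: deg f ≤ -1.
Negative degree bound (-1): no f exists, t_k not Gosper-summable.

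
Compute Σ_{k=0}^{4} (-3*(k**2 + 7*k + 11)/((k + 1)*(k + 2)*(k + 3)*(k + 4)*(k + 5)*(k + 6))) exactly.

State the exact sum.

Σ = -31/480

t_(k+1)/t_k = (k + 1)*(7*k + (k + 1)**2 + 18)/((k + 7)*(k**2 + 7*k + 11)).
A = k + 1, B = k + 7, C = k**2 + 7*k + 11.
Need (k + 1)·f(k+1) − (k + 6)·f(k) = k**2 + 7*k + 11.
deg f ≤ 5 (via 1,1,2).
Solving with deg f ≤ 5: f(k) = k*(k + 2)*(k + 4)*(k**2 + 9*k + 23)/45.
R(k) = B(k−1)·f(k)/C(k) = k*(k + 2)*(k + 4)*(k + 6)*(k**2 + 9*k + 23)/(45*(k**2 + 7*k + 11)); s_k = R·t_k = k*(-k**2 - 9*k - 23)/(15*(k**3 + 9*k**2 + 23*k + 15)).
Check: Δs_k = 3*(-k**2 - 7*k - 11)/(k**6 + 21*k**5 + 175*k**4 + 735*k**3 + 1624*k**2 + 1764*k + 720). ✓
Evaluate s at k=5 and k=0: -31/480 and 0; difference -31/480.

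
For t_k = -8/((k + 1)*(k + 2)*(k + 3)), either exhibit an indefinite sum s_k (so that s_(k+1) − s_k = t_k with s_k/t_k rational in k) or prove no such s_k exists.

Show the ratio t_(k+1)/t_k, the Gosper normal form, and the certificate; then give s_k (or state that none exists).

s_k = 2*k*(-k - 3)/((k + 1)*(k + 2))

r(k) = (k + 1)/(k + 4) after simplifying.
So A=k + 1 and B=k + 4, with C=1.
Solve (k + 1)·f(k+1) − (k + 3)·f(k) = 1.
d = 2 from the (1,1,0) case.
Solve for f: f(k) = k*(k + 3)/4 (degree 2 ≤ 2).
Get s_k = R·t_k = 2*k*(-k - 3)/((k + 1)*(k + 2)) with R(k) = B(k−1)f(k)/C(k) = k*(k + 3)**2/4.
Δs = -8/(k**3 + 6*k**2 + 11*k + 6), as required.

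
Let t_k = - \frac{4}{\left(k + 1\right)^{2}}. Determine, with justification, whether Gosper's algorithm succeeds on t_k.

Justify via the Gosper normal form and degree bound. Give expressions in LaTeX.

No — key equation has no polynomial f.

Ratio r(k) = (k + 1)**2/(k + 2)**2.
Gosper form: A/B · C(k+1)/C(k) with A=k**2 + 2*k + 1, B=k**2 + 4*k + 4, C=1.
Solve (k**2 + 2*k + 1)·f(k+1) − (k**2 + 2*k + 1)·f(k) = 1.
Bound: deg f ≤ 0.
f = c0 ⇒ A·f(k+1) − B(k−1)·f(k) − C = -1. The system {-1 = 0} is inconsistent; no antidifference.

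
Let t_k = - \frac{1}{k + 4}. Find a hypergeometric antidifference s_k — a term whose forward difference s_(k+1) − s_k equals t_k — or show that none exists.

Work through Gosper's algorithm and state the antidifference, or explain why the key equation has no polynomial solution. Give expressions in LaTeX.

r(k) = (k + 4)/(k + 5) after simplifying.
So A=k + 4 and B=k + 5, with C=1.
Need (k + 4)·f(k+1) − (k + 4)·f(k) = 1.
Bound: deg f ≤ 0.
Put f(k) = c0: A·f(k+1) − B(k−1)·f(k) − C = -1; need -1 = 0 — inconsistent ⇒ no f, not summable.

none (Gosper's algorithm certifies no s_k)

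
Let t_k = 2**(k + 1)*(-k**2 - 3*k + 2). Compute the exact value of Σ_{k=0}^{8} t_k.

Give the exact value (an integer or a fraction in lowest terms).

The ratio is 2*(k**2 + 5*k + 2)/(k**2 + 3*k - 2).
Normal form (A,B,C) = (2, 1, k**2 + 3*k - 2).
Set up (2)·f(k+1) − (1)·f(k) − (k**2 + 3*k - 2) = 0.
deg f ≤ 2 (via 0,0,2).
Coefficient equations give f(k) = (k - 2)*(k + 1).
Then R = B(k−1)f/C = (k - 2)*(k + 1)/(k**2 + 3*k - 2), so s_k = R(k)·t_k = 2**(k + 1)*(-k**2 + k + 2).
s_(k+1) − s_k = 2**(k + 1)*(-k**2 - 3*k + 2) = t_k.
Σ_(k=0)^(8) t_k = s_(9) − s_(0) = -71680 − (4) = -71684.

Σ = -71684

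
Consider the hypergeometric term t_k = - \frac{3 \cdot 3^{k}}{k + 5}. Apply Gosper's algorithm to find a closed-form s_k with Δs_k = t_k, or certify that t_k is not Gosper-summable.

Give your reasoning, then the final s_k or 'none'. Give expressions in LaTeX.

t_(k+1)/t_k = 3*(k + 5)/(k + 6).
Normal form (A,B,C) = (3*k + 15, k + 6, 1).
Need (3*k + 15)·f(k+1) − (k + 5)·f(k) = 1.
d = -1 from the (1,1,0) case.
Negative degree bound (-1): no f exists, t_k not Gosper-summable.

no hypergeometric antidifference exists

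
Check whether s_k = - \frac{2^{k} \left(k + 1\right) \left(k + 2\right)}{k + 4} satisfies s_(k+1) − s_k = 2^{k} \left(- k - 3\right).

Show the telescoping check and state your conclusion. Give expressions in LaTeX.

Invalid: residual \frac{2^{k + 1} \left(k^{2} + 6 k + 11\right)}{k^{2} + 9 k + 20} ≠ 0.

s_(k+1) = -2**(k + 1)*(k + 2)*(k + 3)/(k + 5)
s_(k+1) − s_k = 2**k*(-k**3 - 10*k**2 - 35*k - 38)/(k**2 + 9*k + 20)
(s_(k+1) − s_k) − t_k = 2**(k + 1)*(k**2 + 6*k + 11)/(k**2 + 9*k + 20)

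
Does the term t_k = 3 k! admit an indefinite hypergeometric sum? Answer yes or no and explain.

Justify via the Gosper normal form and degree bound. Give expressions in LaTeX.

No — t_k has no hypergeometric antidifference.

Ratio r(k) = k + 1.
Gosper form: A/B · C(k+1)/C(k) with A=k + 1, B=1, C=1.
Key eq: (k + 1)·f(k+1) = (1)·f(k) + (1).
deg f ≤ -1 (via 1,0,0).
deg f ≤ -1 is impossible — no certificate.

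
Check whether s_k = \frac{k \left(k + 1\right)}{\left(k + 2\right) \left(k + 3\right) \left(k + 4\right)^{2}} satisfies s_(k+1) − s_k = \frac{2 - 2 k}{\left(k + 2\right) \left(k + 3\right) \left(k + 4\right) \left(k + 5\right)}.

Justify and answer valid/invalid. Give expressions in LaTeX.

Invalid: residual \frac{3 \left(3 k^{2} + 11 k - 8\right)}{k^{6} + 23 k^{5} + 217 k^{4} + 1073 k^{3} + 2926 k^{2} + 4160 k + 2400} ≠ 0.

s_(k+1) = (k + 1)*(k + 2)/((k + 3)*(k + 4)*(k + 5)**2)
s_(k+1) − s_k = (k + 1)*(-k*(k + 5)**2 + (k + 2)**2*(k + 4))/((k + 2)*(k + 3)*(k + 4)**2*(k + 5)**2)
(s_(k+1) − s_k) − t_k = 3*(3*k**2 + 11*k - 8)/(k**6 + 23*k**5 + 217*k**4 + 1073*k**3 + 2926*k**2 + 4160*k + 2400)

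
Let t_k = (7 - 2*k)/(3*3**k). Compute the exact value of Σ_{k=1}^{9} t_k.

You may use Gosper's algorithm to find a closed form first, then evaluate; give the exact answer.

Σ = 39373/59049

r(k) = (2*k - 5)/(3*(2*k - 7)) after simplifying.
Take A(k)=1/3, B(k)=1, C(k)=k - 7/2.
f must satisfy (1/3)·f(k+1) − (1)·f(k) = k - 7/2.
From deg A=0, deg B=0, deg C=1: d=1.
Match coefficients ⇒ f(k) = -3*(k - 3)/2.
So s_k = (B(k−1)f/C)·t_k = (-3*(k - 3)/(2*k - 7))·t_k = (k - 3)/3**k.
s_(k+1) − s_k = (7 - 2*k)/(3*3**k) = t_k.
Telescoping: Σ = s_(10) − s_(1) = 7/59049 − (-2/3) = 39373/59049.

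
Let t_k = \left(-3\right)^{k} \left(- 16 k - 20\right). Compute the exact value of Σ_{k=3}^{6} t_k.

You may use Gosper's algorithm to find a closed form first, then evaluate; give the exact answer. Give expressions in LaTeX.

Σ = -65232

Step 1: r(k) = 3*(-4*k - 9)/(4*k + 5).
Normal form (A,B,C) = (-3, 1, k + 5/4).
Solve (-3)·f(k+1) − (1)·f(k) = k + 5/4.
From deg A=0, deg B=0, deg C=1: d=1.
Coefficient equations give f(k) = -(2*k + 1)/8.
R(k) = B(k−1)·f(k)/C(k) = -(2*k + 1)/(2*(4*k + 5)); s_k = R·t_k = (-3)**k*(4*k + 2).
s_(k+1) − s_k = (-3)**k*(-16*k - 20) = t_k.
Evaluate s at k=7 and k=3: -65610 and -378; difference -65232.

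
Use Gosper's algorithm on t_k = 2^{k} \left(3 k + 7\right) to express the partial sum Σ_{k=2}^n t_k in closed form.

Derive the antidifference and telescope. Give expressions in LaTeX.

S(n) = 6 \cdot 2^{n} n + 8 \cdot 2^{n} - 28

r(k) = 2*(3*k + 10)/(3*k + 7) after simplifying.
Normal form (A,B,C) = (2, 1, k + 7/3).
f must satisfy (2)·f(k+1) − (1)·f(k) = k + 7/3.
d = 1 from the (0,0,1) case.
Coefficient equations give f(k) = (3*k + 1)/3.
Certificate R = B(k−1)f/C = (3*k + 1)/(3*k + 7) gives s_k = 2**k*(3*k + 1).
Check: Δs_k = 2**k*(3*k + 7). ✓
Evaluate: s_(n+1) = 2**(n + 1)*(3*n + 4); subtract s_(2) = 28 ⇒ S(n) = 6*2**n*n + 8*2**n - 28.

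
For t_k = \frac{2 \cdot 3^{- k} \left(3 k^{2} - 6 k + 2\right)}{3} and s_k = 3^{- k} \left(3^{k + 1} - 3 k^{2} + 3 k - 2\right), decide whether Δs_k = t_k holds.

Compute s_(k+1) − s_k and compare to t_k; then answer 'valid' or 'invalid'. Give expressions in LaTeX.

Valid: the claim telescopes to t_k.

s_(k+1) = (9*3**k - 3*k**2 - 3*k - 2)/(3*3**k)
s_(k+1) − s_k = 2*(3*k**2 - 6*k + 2)/(3*3**k)
(s_(k+1) − s_k) − t_k = 0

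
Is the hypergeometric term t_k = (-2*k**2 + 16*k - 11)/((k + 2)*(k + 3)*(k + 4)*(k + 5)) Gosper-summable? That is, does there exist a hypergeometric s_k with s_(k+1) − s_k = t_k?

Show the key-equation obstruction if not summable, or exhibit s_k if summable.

Yes. s_k = k*(-k**2 + 7*k - 50)/(8*(k + 2)*(k + 3)*(k + 4)).

The ratio is -(k + 2)*(16*k - 2*(k + 1)**2 + 5)/((k + 6)*(2*k**2 - 16*k + 11)).
Factor: A=k + 2; B=k + 6; C=k**2 - 8*k + 11/2.
Set up (k + 2)·f(k+1) − (k + 5)·f(k) − (k**2 - 8*k + 11/2) = 0.
Bound: deg f ≤ 3.
Solve for f: f(k) = k*(k**2 - 7*k + 50)/16 (degree 3 ≤ 3).
Certificate R = B(k−1)f/C = k*(k + 5)*(k**2 - 7*k + 50)/(8*(2*k**2 - 16*k + 11)) gives s_k = k*(-k**2 + 7*k - 50)/(8*(k + 2)*(k + 3)*(k + 4)).
Δs = (-2*k**2 + 16*k - 11)/(k**4 + 14*k**3 + 71*k**2 + 154*k + 120), as required.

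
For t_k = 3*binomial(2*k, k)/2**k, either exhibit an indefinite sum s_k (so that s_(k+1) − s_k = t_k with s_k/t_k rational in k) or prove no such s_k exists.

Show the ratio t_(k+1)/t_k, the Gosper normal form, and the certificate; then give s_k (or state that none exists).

Step 1: r(k) = (2*k + 1)/(k + 1).
So A=2*k + 1 and B=k + 1, with C=1.
f must satisfy (2*k + 1)·f(k+1) − (k)·f(k) = 1.
Bound: deg f ≤ -1.
d = -1 < 0 ⇒ no nonzero polynomial f; not summable.

no hypergeometric antidifference exists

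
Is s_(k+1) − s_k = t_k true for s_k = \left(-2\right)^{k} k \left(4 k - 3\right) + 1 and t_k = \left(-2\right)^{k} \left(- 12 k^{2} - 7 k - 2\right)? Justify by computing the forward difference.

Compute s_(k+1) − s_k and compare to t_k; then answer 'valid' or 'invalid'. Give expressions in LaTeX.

s_(k+1) = (-2)**(k + 1)*(k + 1)*(4*k + 1) + 1
s_(k+1) − s_k = (-2)**k*(-12*k**2 - 7*k - 2)
(s_(k+1) − s_k) − t_k = 0

Valid — Δs_k = t_k.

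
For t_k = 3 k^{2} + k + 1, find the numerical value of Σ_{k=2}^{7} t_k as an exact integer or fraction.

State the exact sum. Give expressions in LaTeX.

Σ = 450

Compute t_(k+1)/t_k: get (k + 3*(k + 1)**2 + 2)/(3*k**2 + k + 1).
Normal form (A,B,C) = (1, 1, k**2 + k/3 + 1/3).
f must satisfy (1)·f(k+1) − (1)·f(k) = k**2 + k/3 + 1/3.
deg f ≤ 3 (via 0,0,2).
Match coefficients ⇒ f(k) = k*(k**2 - k + 1)/3.
R(k) = B(k−1)·f(k)/C(k) = k*(k**2 - k + 1)/(3*k**2 + k + 1); s_k = R·t_k = k*(k**2 - k + 1).
s_(k+1) − s_k = 3*k**2 + k + 1 = t_k.
Evaluate s at k=8 and k=2: 456 and 6; difference 450.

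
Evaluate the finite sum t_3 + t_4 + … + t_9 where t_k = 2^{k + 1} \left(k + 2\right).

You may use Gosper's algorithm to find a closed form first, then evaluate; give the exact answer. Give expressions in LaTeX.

Σ = 20432

r(k) = 2*(k + 3)/(k + 2) after simplifying.
Gosper form: A/B · C(k+1)/C(k) with A=2, B=1, C=k + 2.
f must satisfy (2)·f(k+1) − (1)·f(k) = k + 2.
deg f ≤ 1 (via 0,0,1).
Solving with deg f ≤ 1: f(k) = k.
Get s_k = R·t_k = 2**(k + 1)*k with R(k) = B(k−1)f(k)/C(k) = k/(k + 2).
s_(k+1) − s_k = 2**(k + 1)*(k + 2) = t_k.
Σ_(k=3)^(9) t_k = s_(10) − s_(3) = 20480 − (48) = 20432.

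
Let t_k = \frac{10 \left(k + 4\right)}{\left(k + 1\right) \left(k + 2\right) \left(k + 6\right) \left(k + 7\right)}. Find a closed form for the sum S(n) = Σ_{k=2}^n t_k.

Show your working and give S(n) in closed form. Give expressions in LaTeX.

t_(k+1)/t_k = (k + 1)*(k + 5)*(k + 6)/((k + 3)*(k + 4)*(k + 8)).
A = k + 1, B = k + 8, C = k**4 + 16*k**3 + 95*k**2 + 248*k + 240.
Set up (k + 1)·f(k+1) − (k + 7)·f(k) − (k**4 + 16*k**3 + 95*k**2 + 248*k + 240) = 0.
d = 6 from the (1,1,4) case.
A polynomial solution: f(k) = k*(k + 2)*(k + 3)*(k + 4)*(k + 5)*(k + 7)/12.
Then R = B(k−1)f/C = k*(k + 2)*(k + 7)**2/(12*(k + 4)), so s_k = R(k)·t_k = 5*k*(k + 7)/(6*(k**2 + 7*k + 6)).
Δs = 10*(k + 4)/(k**4 + 16*k**3 + 83*k**2 + 152*k + 84), as required.
Evaluate: s_(n+1) = 5*(n**2 + 9*n + 8)/(6*(n**2 + 9*n + 14)); subtract s_(2) = 5/8 ⇒ S(n) = 5*(n**2 + 9*n - 10)/(24*(n**2 + 9*n + 14)).

S(n) = \frac{5 \left(n^{2} + 9 n - 10\right)}{24 \left(n^{2} + 9 n + 14\right)}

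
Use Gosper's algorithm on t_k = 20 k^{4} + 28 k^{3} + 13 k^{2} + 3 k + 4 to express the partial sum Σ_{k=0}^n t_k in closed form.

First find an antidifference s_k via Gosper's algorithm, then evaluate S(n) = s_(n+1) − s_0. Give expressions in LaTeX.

t_(k+1)/t_k = (20*k**4 + 108*k**3 + 217*k**2 + 193*k + 68)/(20*k**4 + 28*k**3 + 13*k**2 + 3*k + 4).
A = 1, B = 1, C = k**4 + 7*k**3/5 + 13*k**2/20 + 3*k/20 + 1/5.
Solve (1)·f(k+1) − (1)·f(k) = k**4 + 7*k**3/5 + 13*k**2/20 + 3*k/20 + 1/5.
Degrees (0,0,4) ⇒ d ≤ 5.
Solve for f: f(k) = k*(4*k**4 - 3*k**3 - 3*k**2 + 2*k + 4)/20 (degree 5 ≤ 5).
So s_k = (B(k−1)f/C)·t_k = (k*(4*k**4 - 3*k**3 - 3*k**2 + 2*k + 4)/(20*k**4 + 28*k**3 + 13*k**2 + 3*k + 4))·t_k = k*(4*k**4 - 3*k**3 - 3*k**2 + 2*k + 4).
s_(k+1) − s_k = 20*k**4 + 28*k**3 + 13*k**2 + 3*k + 4 = t_k.
Evaluate: s_(n+1) = 4*n**5 + 17*n**4 + 25*n**3 + 15*n**2 + 7*n + 4; subtract s_(0) = 0 ⇒ S(n) = 4*n**5 + 17*n**4 + 25*n**3 + 15*n**2 + 7*n + 4.

S(n) = 4 n^{5} + 17 n^{4} + 25 n^{3} + 15 n^{2} + 7 n + 4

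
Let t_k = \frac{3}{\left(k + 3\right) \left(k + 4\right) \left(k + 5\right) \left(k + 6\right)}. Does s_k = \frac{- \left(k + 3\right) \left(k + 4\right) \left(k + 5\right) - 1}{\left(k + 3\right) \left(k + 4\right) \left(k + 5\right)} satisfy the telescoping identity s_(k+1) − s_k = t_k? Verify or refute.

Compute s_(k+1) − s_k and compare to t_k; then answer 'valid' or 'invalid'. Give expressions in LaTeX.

s_(k+1) = (-(k + 4)*(k + 5)*(k + 6) - 1)/((k + 4)*(k + 5)*(k + 6))
s_(k+1) − s_k = 3/(k**4 + 18*k**3 + 119*k**2 + 342*k + 360)
(s_(k+1) − s_k) − t_k = 0

Valid — Δs_k = t_k.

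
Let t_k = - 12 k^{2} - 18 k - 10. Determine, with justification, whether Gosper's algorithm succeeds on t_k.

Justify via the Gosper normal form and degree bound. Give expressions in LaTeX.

r(k) = (6*k**2 + 21*k + 20)/(6*k**2 + 9*k + 5) after simplifying.
Take A(k)=1, B(k)=1, C(k)=k**2 + 3*k/2 + 5/6.
f must satisfy (1)·f(k+1) − (1)·f(k) = k**2 + 3*k/2 + 5/6.
From deg A=0, deg B=0, deg C=2: d=3.
Solving with deg f ≤ 3: f(k) = k*(4*k**2 + 3*k + 3)/12.
So s_k = (B(k−1)f/C)·t_k = (k*(4*k**2 + 3*k + 3)/(2*(6*k**2 + 9*k + 5)))·t_k = k*(-4*k**2 - 3*k - 3).
Verify: -12*k**2 - 18*k - 10 matches t_k.

Yes. s_k = k \left(- 4 k^{2} - 3 k - 3\right).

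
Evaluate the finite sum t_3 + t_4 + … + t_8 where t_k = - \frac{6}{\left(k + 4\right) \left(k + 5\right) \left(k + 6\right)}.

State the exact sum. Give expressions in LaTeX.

Ratio r(k) = (k + 4)/(k + 7).
Gosper form: A/B · C(k+1)/C(k) with A=k + 4, B=k + 7, C=1.
Need (k + 4)·f(k+1) − (k + 6)·f(k) = 1.
deg f ≤ 2 (via 1,1,0).
A polynomial solution: f(k) = k*(k + 9)/40.
So s_k = (B(k−1)f/C)·t_k = (k*(k + 6)*(k + 9)/40)·t_k = 3*k*(-k - 9)/(20*(k + 4)*(k + 5)).
Check: Δs_k = -6/(k**3 + 15*k**2 + 74*k + 120). ✓
Σ_(k=3)^(8) t_k = s_(9) − s_(3) = -243/1820 − (-27/280) = -27/728.

Σ = -27/728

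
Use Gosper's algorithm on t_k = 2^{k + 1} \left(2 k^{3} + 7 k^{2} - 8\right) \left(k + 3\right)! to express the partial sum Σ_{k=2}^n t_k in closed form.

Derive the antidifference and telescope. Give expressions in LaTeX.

t_(k+1)/t_k = 2*(k + 4)*(2*(k + 1)**3 + 7*(k + 1)**2 - 8)/(2*k**3 + 7*k**2 - 8).
Gosper form: A/B · C(k+1)/C(k) with A=2*k + 8, B=1, C=k**3 + 7*k**2/2 - 4.
Solve (2*k + 8)·f(k+1) − (1)·f(k) = k**3 + 7*k**2/2 - 4.
Degrees (1,0,3) ⇒ d ≤ 2.
Match coefficients ⇒ f(k) = k*(k - 2)/2.
Then R = B(k−1)f/C = k*(k - 2)/(2*k**3 + 7*k**2 - 8), so s_k = R(k)·t_k = 2**(k + 1)*k*(k - 2)*factorial(k + 3).
Check: Δs_k = 2**(k + 1)*(2*k**3 + 7*k**2 - 8)*factorial(k + 3). ✓
Evaluate: s_(n+1) = 2**(n + 2)*(n - 1)*(n + 1)*factorial(n + 4); subtract s_(2) = 0 ⇒ S(n) = 2**(n + 2)*(n - 1)*(n + 1)*factorial(n + 4).

S(n) = 2^{n + 2} \left(n - 1\right) \left(n + 1\right) \left(n + 4\right)!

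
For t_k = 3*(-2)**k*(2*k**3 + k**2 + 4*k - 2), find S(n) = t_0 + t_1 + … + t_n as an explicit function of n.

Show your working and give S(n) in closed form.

r(k) = 2*(-2*k**3 - 7*k**2 - 12*k - 5)/(2*k**3 + k**2 + 4*k - 2) after simplifying.
So A=-2 and B=1, with C=k**3 + k**2/2 + 2*k - 1.
Solve (-2)·f(k+1) − (1)·f(k) = k**3 + k**2/2 + 2*k - 1.
deg f ≤ 3 (via 0,0,3).
Solve for f: f(k) = -(2*k**3 - 3*k**2 + 4*k - 4)/6 (degree 3 ≤ 3).
R(k) = B(k−1)·f(k)/C(k) = -(2*k**3 - 3*k**2 + 4*k - 4)/(3*(2*k**3 + k**2 + 4*k - 2)); s_k = R·t_k = (-2)**k*(-2*k**3 + 3*k**2 - 4*k + 4).
s_(k+1) − s_k = 3*(-2)**k*(2*k**3 + k**2 + 4*k - 2) = t_k.
Evaluate: s_(n+1) = (-2)**(n + 1)*(-2*n**3 - 3*n**2 - 4*n + 1); subtract s_(0) = 4 ⇒ S(n) = 4*(-2)**n*n**3 + 6*(-2)**n*n**2 + 8*(-2)**n*n - 2*(-2)**n - 4.

S(n) = 4*(-2)**n*n**3 + 6*(-2)**n*n**2 + 8*(-2)**n*n - 2*(-2)**n - 4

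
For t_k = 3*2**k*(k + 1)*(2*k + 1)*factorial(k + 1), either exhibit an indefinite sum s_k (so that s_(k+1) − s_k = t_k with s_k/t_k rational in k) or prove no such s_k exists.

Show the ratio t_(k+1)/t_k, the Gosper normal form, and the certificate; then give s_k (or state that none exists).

r(k) = (k + 2)**2*(4*k + 6)/((k + 1)*(2*k + 1)) after simplifying.
Take A(k)=2*k + 4, B(k)=1, C(k)=k**2 + 3*k/2 + 1/2.
Need (2*k + 4)·f(k+1) − (1)·f(k) = k**2 + 3*k/2 + 1/2.
From deg A=1, deg B=0, deg C=2: d=1.
Match coefficients ⇒ f(k) = (k - 1)/2.
Certificate R = B(k−1)f/C = (k - 1)/((k + 1)*(2*k + 1)) gives s_k = 3*2**k*(k - 1)*factorial(k + 1).
Δs = 3*2**k*(k + 1)*(2*k + 1)*factorial(k + 1), as required.

s_k = 3*2**k*(k - 1)*factorial(k + 1)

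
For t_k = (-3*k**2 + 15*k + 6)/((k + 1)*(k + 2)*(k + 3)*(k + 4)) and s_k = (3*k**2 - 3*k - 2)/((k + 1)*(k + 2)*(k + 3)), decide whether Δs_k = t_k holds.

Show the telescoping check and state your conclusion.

valid; difference matches t_k

s_(k+1) = (-3*k + 3*(k + 1)**2 - 5)/((k + 2)*(k + 3)*(k + 4))
s_(k+1) − s_k = 3*(-k**2 + 5*k + 2)/(k**4 + 10*k**3 + 35*k**2 + 50*k + 24)
(s_(k+1) − s_k) − t_k = 0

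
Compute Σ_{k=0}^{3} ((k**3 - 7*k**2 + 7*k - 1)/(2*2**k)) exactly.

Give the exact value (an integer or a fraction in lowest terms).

r(k) = k*(k**2 - 4*k - 4)/(2*(k**3 - 7*k**2 + 7*k - 1)) after simplifying.
Normal form (A,B,C) = (1/2, 1, k**3 - 7*k**2 + 7*k - 1).
Need (1/2)·f(k+1) − (1)·f(k) = k**3 - 7*k**2 + 7*k - 1.
Bound: deg f ≤ 3.
Solve for f: f(k) = -2*(k**3 - 4*k**2 + 2*k - 2) (degree 3 ≤ 3).
Get s_k = R·t_k = (-k**3 + 4*k**2 - 2*k + 2)/2**k with R(k) = B(k−1)f(k)/C(k) = -2*(k**3 - 4*k**2 + 2*k - 2)/((k - 1)*(k**2 - 6*k + 1)).
Verify: (k**3 - 7*k**2 + 7*k - 1)/(2*2**k) matches t_k.
Σ_(k=0)^(3) t_k = s_(4) − s_(0) = -3/8 − (2) = -19/8.

Σ = -19/8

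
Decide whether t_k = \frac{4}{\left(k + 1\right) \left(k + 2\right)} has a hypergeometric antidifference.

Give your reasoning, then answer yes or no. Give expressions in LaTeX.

Yes. s_k = \frac{4 k}{k + 1}.

The ratio is (k + 1)/(k + 3).
Factor: A=k + 1; B=k + 3; C=1.
Key eq: (k + 1)·f(k+1) = (k + 2)·f(k) + (1).
Degrees (1,1,0) ⇒ d ≤ 1.
Coefficient equations give f(k) = k.
So s_k = (B(k−1)f/C)·t_k = (k*(k + 2))·t_k = 4*k/(k + 1).
Verify: 4/(k**2 + 3*k + 2) matches t_k.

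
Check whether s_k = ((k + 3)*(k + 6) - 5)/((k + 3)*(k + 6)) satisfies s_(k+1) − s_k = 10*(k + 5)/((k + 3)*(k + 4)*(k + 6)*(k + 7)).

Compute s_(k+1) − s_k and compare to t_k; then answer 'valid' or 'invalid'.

Valid: the claim telescopes to t_k.

s_(k+1) = ((k + 4)*(k + 7) - 5)/((k + 4)*(k + 7))
s_(k+1) − s_k = 10*(k + 5)/(k**4 + 20*k**3 + 145*k**2 + 450*k + 504)
(s_(k+1) − s_k) − t_k = 0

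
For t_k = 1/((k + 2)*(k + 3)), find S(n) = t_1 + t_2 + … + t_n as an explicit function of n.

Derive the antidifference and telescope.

S(n) = n/(3*(n + 3))

t_(k+1)/t_k = (k + 2)/(k + 4).
Gosper form: A/B · C(k+1)/C(k) with A=k + 2, B=k + 4, C=1.
Need (k + 2)·f(k+1) − (k + 3)·f(k) = 1.
Degrees (1,1,0) ⇒ d ≤ 1.
Match coefficients ⇒ f(k) = k/2.
R(k) = B(k−1)·f(k)/C(k) = k*(k + 3)/2; s_k = R·t_k = k/(2*(k + 2)).
s_(k+1) − s_k = 1/(k**2 + 5*k + 6) = t_k.
Telescope: S(n) = s_(n+1) − s_(1) = (n + 1)/(2*(n + 3)) − (1/6) = n/(3*(n + 3)).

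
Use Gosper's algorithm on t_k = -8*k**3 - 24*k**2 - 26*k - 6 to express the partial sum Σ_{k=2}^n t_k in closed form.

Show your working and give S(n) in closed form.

S(n) = -2*n**4 - 12*n**3 - 27*n**2 - 23*n + 64

Ratio r(k) = (4*k**3 + 24*k**2 + 49*k + 32)/(4*k**3 + 12*k**2 + 13*k + 3).
Take A(k)=1, B(k)=1, C(k)=k**3 + 3*k**2 + 13*k/4 + 3/4.
Need (1)·f(k+1) − (1)·f(k) = k**3 + 3*k**2 + 13*k/4 + 3/4.
Degrees (0,0,3) ⇒ d ≤ 4.
Solving with deg f ≤ 4: f(k) = k*(2*k**3 + 4*k**2 + 3*k - 3)/8.
Then R = B(k−1)f/C = k*(2*k**3 + 4*k**2 + 3*k - 3)/(2*(4*k**3 + 12*k**2 + 13*k + 3)), so s_k = R(k)·t_k = k*(-2*k**3 - 4*k**2 - 3*k + 3).
Check: Δs_k = -8*k**3 - 24*k**2 - 26*k - 6. ✓
s_(n+1) = -2*n**4 - 12*n**3 - 27*n**2 - 23*n - 6 and s_(2) = -70, so S(n) = -2*n**4 - 12*n**3 - 27*n**2 - 23*n + 64.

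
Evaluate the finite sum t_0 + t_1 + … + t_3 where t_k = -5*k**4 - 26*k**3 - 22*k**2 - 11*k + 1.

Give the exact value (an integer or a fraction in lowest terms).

r(k) = (5*k**4 + 46*k**3 + 130*k**2 + 153*k + 63)/(5*k**4 + 26*k**3 + 22*k**2 + 11*k - 1) after simplifying.
Factor: A=1; B=1; C=k**4 + 26*k**3/5 + 22*k**2/5 + 11*k/5 - 1/5.
f must satisfy (1)·f(k+1) − (1)·f(k) = k**4 + 26*k**3/5 + 22*k**2/5 + 11*k/5 - 1/5.
d = 5 from the (0,0,4) case.
Solve for f: f(k) = k*(k**4 + 4*k**3 - 4*k**2 + k - 3)/5 (degree 5 ≤ 5).
R(k) = B(k−1)·f(k)/C(k) = k*(k**4 + 4*k**3 - 4*k**2 + k - 3)/(5*k**4 + 26*k**3 + 22*k**2 + 11*k - 1); s_k = R·t_k = k*(-k**4 - 4*k**3 + 4*k**2 - k + 3).
Check: Δs_k = -5*k**4 - 26*k**3 - 22*k**2 - 11*k + 1. ✓
Sum = s_(4) − s_(0); s_(4) = -1796, s_(0) = 0 ⇒ -1796.

Σ = -1796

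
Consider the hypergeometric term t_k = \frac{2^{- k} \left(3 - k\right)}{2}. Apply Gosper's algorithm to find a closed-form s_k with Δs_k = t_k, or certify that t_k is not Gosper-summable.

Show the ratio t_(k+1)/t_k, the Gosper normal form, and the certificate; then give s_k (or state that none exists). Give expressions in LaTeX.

s_k = 2^{- k} \left(k - 2\right)

The ratio is (k - 2)/(2*(k - 3)).
A = 1/2, B = 1, C = k - 3.
f must satisfy (1/2)·f(k+1) − (1)·f(k) = k - 3.
d = 1 from the (0,0,1) case.
Coefficient equations give f(k) = -2*(k - 2).
Then R = B(k−1)f/C = -2*(k - 2)/(k - 3), so s_k = R(k)·t_k = (k - 2)/2**k.
s_(k+1) − s_k = (3 - k)/(2*2**k) = t_k.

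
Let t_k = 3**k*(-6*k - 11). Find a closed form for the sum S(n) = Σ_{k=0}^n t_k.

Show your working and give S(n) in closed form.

S(n) = -9*3**n*n - 12*3**n + 1

Step 1: r(k) = 3*(6*k + 17)/(6*k + 11).
Gosper form: A/B · C(k+1)/C(k) with A=3, B=1, C=k + 11/6.
Need (3)·f(k+1) − (1)·f(k) = k + 11/6.
deg f ≤ 1 (via 0,0,1).
Coefficient equations give f(k) = (3*k + 1)/6.
Get s_k = R·t_k = 3**k*(-3*k - 1) with R(k) = B(k−1)f(k)/C(k) = (3*k + 1)/(6*k + 11).
Δs = 3**k*(-6*k - 11), as required.
Evaluate: s_(n+1) = 3**(n + 1)*(-3*n - 4); subtract s_(0) = -1 ⇒ S(n) = -9*3**n*n - 12*3**n + 1.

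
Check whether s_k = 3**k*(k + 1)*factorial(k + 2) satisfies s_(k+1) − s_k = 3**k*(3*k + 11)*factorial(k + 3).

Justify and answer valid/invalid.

Invalid: residual -2*3**k*(3*k + 8)*factorial(k + 2) ≠ 0.

s_(k+1) = 3**(k + 1)*(k + 2)*factorial(k + 3)
s_(k+1) − s_k = 3**k*(3*k**2 + 14*k + 17)*factorial(k + 2)
(s_(k+1) − s_k) − t_k = -2*3**k*(3*k + 8)*factorial(k + 2)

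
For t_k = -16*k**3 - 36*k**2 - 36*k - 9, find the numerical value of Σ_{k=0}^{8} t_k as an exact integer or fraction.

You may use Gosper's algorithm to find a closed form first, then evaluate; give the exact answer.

Σ = -29457

Step 1: r(k) = (16*k**3 + 84*k**2 + 156*k + 97)/(16*k**3 + 36*k**2 + 36*k + 9).
A = 1, B = 1, C = k**3 + 9*k**2/4 + 9*k/4 + 9/16.
Need (1)·f(k+1) − (1)·f(k) = k**3 + 9*k**2/4 + 9*k/4 + 9/16.
deg f ≤ 4 (via 0,0,3).
Coefficient equations give f(k) = k*(4*k**3 + 4*k**2 + 4*k - 3)/16.
So s_k = (B(k−1)f/C)·t_k = (k*(4*k**3 + 4*k**2 + 4*k - 3)/(16*k**3 + 36*k**2 + 36*k + 9))·t_k = k*(-4*k**3 - 4*k**2 - 4*k + 3).
s_(k+1) − s_k = -16*k**3 - 36*k**2 - 36*k - 9 = t_k.
Sum = s_(9) − s_(0); s_(9) = -29457, s_(0) = 0 ⇒ -29457.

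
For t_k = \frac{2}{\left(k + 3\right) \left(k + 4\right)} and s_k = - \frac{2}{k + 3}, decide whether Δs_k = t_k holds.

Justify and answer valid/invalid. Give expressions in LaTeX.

valid; difference matches t_k

s_(k+1) = -2/(k + 4)
s_(k+1) − s_k = 2/((k + 3)*(k + 4))
(s_(k+1) − s_k) − t_k = 0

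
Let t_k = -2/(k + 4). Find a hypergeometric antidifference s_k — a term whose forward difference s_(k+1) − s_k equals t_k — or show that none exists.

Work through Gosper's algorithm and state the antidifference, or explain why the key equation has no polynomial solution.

none — t_k is not Gosper-summable

t_(k+1)/t_k = (k + 4)/(k + 5).
Take A(k)=k + 4, B(k)=k + 5, C(k)=1.
Need (k + 4)·f(k+1) − (k + 4)·f(k) = 1.
From deg A=1, deg B=1, deg C=0: d=0.
Write f(k) = c0. Then LHS − RHS = -1, requiring -1 = 0: contradictory. No certificate.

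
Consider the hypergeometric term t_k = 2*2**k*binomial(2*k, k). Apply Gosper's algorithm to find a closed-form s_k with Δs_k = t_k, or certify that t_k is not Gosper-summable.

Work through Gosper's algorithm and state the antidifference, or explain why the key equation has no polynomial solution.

none (Gosper's algorithm certifies no s_k)

Compute t_(k+1)/t_k: get 4*(2*k + 1)/(k + 1).
A = 8*k + 4, B = k + 1, C = 1.
Set up (8*k + 4)·f(k+1) − (k)·f(k) − (1) = 0.
From deg A=1, deg B=1, deg C=0: d=-1.
deg f ≤ -1 is impossible — no certificate.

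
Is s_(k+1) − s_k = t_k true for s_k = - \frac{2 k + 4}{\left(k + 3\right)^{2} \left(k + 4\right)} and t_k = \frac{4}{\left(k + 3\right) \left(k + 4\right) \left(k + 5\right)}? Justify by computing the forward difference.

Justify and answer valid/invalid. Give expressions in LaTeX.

Invalid: residual \frac{2 \left(- 3 k - 11\right)}{k^{5} + 19 k^{4} + 143 k^{3} + 533 k^{2} + 984 k + 720} ≠ 0.

s_(k+1) = 2*(-k - 3)/((k + 4)**2*(k + 5))
s_(k+1) − s_k = 2*(2*k**2 + 11*k + 13)/(k**5 + 19*k**4 + 143*k**3 + 533*k**2 + 984*k + 720)
(s_(k+1) − s_k) − t_k = 2*(-3*k - 11)/(k**5 + 19*k**4 + 143*k**3 + 533*k**2 + 984*k + 720)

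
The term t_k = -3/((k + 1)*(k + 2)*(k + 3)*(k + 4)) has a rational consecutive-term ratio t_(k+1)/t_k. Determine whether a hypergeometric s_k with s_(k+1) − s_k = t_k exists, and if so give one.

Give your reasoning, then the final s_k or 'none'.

s_k = k*(-k**2 - 6*k - 11)/(6*(k + 1)*(k + 2)*(k + 3))

Step 1: r(k) = (k + 1)/(k + 5).
A = k + 1, B = k + 5, C = 1.
Set up (k + 1)·f(k+1) − (k + 4)·f(k) − (1) = 0.
Bound: deg f ≤ 3.
Solving with deg f ≤ 3: f(k) = k*(k**2 + 6*k + 11)/18.
R(k) = B(k−1)·f(k)/C(k) = k*(k + 4)*(k**2 + 6*k + 11)/18; s_k = R·t_k = k*(-k**2 - 6*k - 11)/(6*(k + 1)*(k + 2)*(k + 3)).
Δs = -3/(k**4 + 10*k**3 + 35*k**2 + 50*k + 24), as required.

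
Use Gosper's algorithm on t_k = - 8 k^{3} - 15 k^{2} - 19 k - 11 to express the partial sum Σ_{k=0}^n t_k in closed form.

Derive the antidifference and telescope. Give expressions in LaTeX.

The ratio is (8*k**3 + 39*k**2 + 73*k + 53)/(8*k**3 + 15*k**2 + 19*k + 11).
A = 1, B = 1, C = k**3 + 15*k**2/8 + 19*k/8 + 11/8.
Key eq: (1)·f(k+1) = (1)·f(k) + (k**3 + 15*k**2/8 + 19*k/8 + 11/8).
deg f ≤ 4 (via 0,0,3).
Match coefficients ⇒ f(k) = k*(2*k**3 + k**2 + 4*k + 4)/8.
Certificate R = B(k−1)f/C = k*(2*k**3 + k**2 + 4*k + 4)/(8*k**3 + 15*k**2 + 19*k + 11) gives s_k = k*(-2*k**3 - k**2 - 4*k - 4).
s_(k+1) − s_k = -8*k**3 - 15*k**2 - 19*k - 11 = t_k.
s_(n+1) = -2*n**4 - 9*n**3 - 19*n**2 - 23*n - 11 and s_(0) = 0, so S(n) = -2*n**4 - 9*n**3 - 19*n**2 - 23*n - 11.

S(n) = - 2 n^{4} - 9 n^{3} - 19 n^{2} - 23 n - 11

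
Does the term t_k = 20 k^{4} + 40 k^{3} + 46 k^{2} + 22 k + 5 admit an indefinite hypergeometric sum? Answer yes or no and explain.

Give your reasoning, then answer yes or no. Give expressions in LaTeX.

Yes. s_k = k \left(4 k^{4} + 2 k^{2} - 2 k + 1\right).

The ratio is (20*k**4 + 120*k**3 + 286*k**2 + 314*k + 133)/(20*k**4 + 40*k**3 + 46*k**2 + 22*k + 5).
A = 1, B = 1, C = k**4 + 2*k**3 + 23*k**2/10 + 11*k/10 + 1/4.
Set up (1)·f(k+1) − (1)·f(k) − (k**4 + 2*k**3 + 23*k**2/10 + 11*k/10 + 1/4) = 0.
d = 5 from the (0,0,4) case.
Match coefficients ⇒ f(k) = k*(4*k**4 + 2*k**2 - 2*k + 1)/20.
So s_k = (B(k−1)f/C)·t_k = (k*(4*k**4 + 2*k**2 - 2*k + 1)/(20*k**4 + 40*k**3 + 46*k**2 + 22*k + 5))·t_k = k*(4*k**4 + 2*k**2 - 2*k + 1).
s_(k+1) − s_k = 20*k**4 + 40*k**3 + 46*k**2 + 22*k + 5 = t_k.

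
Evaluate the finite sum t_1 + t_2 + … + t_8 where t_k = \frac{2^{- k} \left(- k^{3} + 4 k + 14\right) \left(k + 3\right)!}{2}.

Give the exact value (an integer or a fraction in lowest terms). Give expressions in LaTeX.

Σ = -41164248

t_(k+1)/t_k = (k + 4)*(4*k - (k + 1)**3 + 18)/(2*(-k**3 + 4*k + 14)).
Normal form (A,B,C) = (k/2 + 2, 1, k**3 - 4*k - 14).
Solve (k/2 + 2)·f(k+1) − (1)·f(k) = k**3 - 4*k - 14.
d = 2 from the (1,0,3) case.
A polynomial solution: f(k) = 2*(k**2 - 4*k - 1).
R(k) = B(k−1)·f(k)/C(k) = 2*(k**2 - 4*k - 1)/(k**3 - 4*k - 14); s_k = R·t_k = (-k**2 + 4*k + 1)*factorial(k + 3)/2**k.
Check: Δs_k = (-k**3 + 4*k + 14)*factorial(k + 3)/(2*2**k). ✓
Σ_(k=1)^(8) t_k = s_(9) − s_(1) = -41164200 − (48) = -41164248.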